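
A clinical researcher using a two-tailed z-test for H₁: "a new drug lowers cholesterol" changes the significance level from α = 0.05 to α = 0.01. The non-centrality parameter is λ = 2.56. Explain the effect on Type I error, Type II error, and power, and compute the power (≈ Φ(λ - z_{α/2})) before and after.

Decreasing α from 0.05 to 0.01:
• Type I error rate decreases (α is the Type I rate by definition).
• Critical value moves from z_{α/2} = 1.96 to 2.576, so power = Φ(λ - z_{α/2}) goes from Φ(2.56 - 1.96) = 0.726 to Φ(2.56 - 2.576) = 0.494.
• Type II error rate β = 1 - power therefore increases (0.274 → 0.506).
Appropriate when false positives are costly — here, approving an ineffective drug — patients take a useless medication and may skip effective alternatives.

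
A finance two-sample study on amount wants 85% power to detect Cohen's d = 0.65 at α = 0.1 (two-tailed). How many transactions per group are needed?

z_{α/2} = 1.645, z_β = Φ⁻¹(0.85) = 1.036. For medium effect (d = 0.65): n per group = 2(z_{α/2} + z_β)²/d² = 2(1.645 + 1.036)²/0.65² = 34.02 → 35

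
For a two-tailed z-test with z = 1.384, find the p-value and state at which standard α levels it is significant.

p = 2·P(Z > |1.384|) = 2·(1 - Φ(1.384)) ≈ 0.1664. Not significant at any standard level.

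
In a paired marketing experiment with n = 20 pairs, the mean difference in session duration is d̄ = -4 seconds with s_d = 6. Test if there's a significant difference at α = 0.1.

t = d̄/(s_d/√n) = -4/(6/√20) = -2.981. df = 19, critical t = ±1.729. Reject H₀.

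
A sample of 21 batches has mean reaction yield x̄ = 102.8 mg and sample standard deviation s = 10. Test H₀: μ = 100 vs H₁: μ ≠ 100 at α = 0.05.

t = (x̄ - μ₀)/(s/√n) = (102.8 - 100)/(10/√21) = 1.283. df = 20, critical t = ±2.086. Fail to reject H₀.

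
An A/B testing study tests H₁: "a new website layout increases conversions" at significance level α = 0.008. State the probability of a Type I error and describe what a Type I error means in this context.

P(Type I error) = α = 0.008. A Type I error is rejecting H₀ when H₀ is actually true (false positive) — here, concluding that a new website layout increases conversions when in fact this is not the case. Consequence: rolling out a layout that doesn't actually help — wasted engineering effort.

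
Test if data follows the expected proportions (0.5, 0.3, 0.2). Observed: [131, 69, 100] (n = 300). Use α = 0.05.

Expected: [150.0, 90.0, 60.0]. χ² = 33.973. df = 2, critical = 5.991. Reject H₀.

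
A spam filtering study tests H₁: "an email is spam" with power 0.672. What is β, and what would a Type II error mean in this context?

β = 1 - power = 1 - 0.672 = 0.328. A Type II error is failing to reject H₀ when H₀ is false (false negative) — here, failing to conclude that an email is spam when in fact it is true. Consequence: a spam email lands in the inbox.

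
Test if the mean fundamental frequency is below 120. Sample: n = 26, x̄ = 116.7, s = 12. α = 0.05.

t = (116.7 - 120)/(12/√26) = -1.402, df = 25. Critical t = -1.708. Fail to reject H₀.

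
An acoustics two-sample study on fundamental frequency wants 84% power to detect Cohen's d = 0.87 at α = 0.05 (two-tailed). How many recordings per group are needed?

z_{α/2} = 1.96, z_β = Φ⁻¹(0.84) = 0.994. For large effect (d = 0.87): n per group = 2(z_{α/2} + z_β)²/d² = 2(1.96 + 0.994)²/0.87² = 23.1 → 24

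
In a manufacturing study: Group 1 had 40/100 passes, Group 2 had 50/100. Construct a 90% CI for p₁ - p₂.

p̂₁ = 0.4, p̂₂ = 0.5. Difference = -0.1. CI = (-0.215, 0.015)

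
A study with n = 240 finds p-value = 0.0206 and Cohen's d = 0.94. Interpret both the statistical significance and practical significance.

Statistically significant (p = 0.0206 < 0.05). Cohen's d = 0.94 indicates a large effect size. Both statistical and practical significance should be considered.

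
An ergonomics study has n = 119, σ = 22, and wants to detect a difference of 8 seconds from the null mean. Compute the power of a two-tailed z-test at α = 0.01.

SE = σ/√n = 22/√119 = 2.017. Non-centrality λ = d/SE = 8/2.017 = 3.967. Power ≈ Φ(λ - z_{α/2}) = Φ(3.967 - 2.576) = Φ(1.391) = 0.918.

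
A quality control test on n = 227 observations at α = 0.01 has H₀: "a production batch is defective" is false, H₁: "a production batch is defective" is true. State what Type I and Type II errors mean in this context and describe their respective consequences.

Type I (false positive): concluding that a production batch is defective when it is not — scrapping a good batch — wasted material and cost for no reason. Type II (false negative): failing to conclude that a production batch is defective when it is — shipping a defective batch — faulty products reach customers. Which is costlier depends on domain priorities and is a judgement call rather than a statistical fact.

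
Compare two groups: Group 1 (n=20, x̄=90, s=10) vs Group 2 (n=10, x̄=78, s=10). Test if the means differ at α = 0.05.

Pooled sp = 10.0. t = 3.098, df = 28. Critical t = ±2.048. Reject H₀.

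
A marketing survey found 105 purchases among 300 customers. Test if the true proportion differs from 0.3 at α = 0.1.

p̂ = 0.35, p₀ = 0.3. z = (p̂ - p₀)/√(p₀(1-p₀)/n) = 1.89. Critical: ±1.645. Reject H₀.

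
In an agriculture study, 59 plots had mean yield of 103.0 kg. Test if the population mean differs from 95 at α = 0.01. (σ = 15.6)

z = (x̄ - μ₀)/(σ/√n) = (103.0 - 95)/(15.6/√59) = 3.939. Critical value: ±2.576. Since |3.939| > 2.576, Reject H₀.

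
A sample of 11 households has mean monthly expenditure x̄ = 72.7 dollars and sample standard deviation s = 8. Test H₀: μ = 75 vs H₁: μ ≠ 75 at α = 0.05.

t = (x̄ - μ₀)/(s/√n) = (72.7 - 75)/(8/√11) = -0.954. df = 10, critical t = ±2.228. Fail to reject H₀.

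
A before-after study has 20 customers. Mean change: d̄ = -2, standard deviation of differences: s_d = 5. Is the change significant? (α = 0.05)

t = d̄/(s_d/√n) = -2/(5/√20) = -1.789. df = 19, critical t = ±2.093. Fail to reject H₀.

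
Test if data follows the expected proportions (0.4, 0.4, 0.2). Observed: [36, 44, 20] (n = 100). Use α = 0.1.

Expected: [40.0, 40.0, 20.0]. χ² = 0.8. df = 2, critical = 4.605. Fail to reject H₀.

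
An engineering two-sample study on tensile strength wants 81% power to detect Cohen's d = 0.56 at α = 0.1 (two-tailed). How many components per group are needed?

z_{α/2} = 1.645, z_β = Φ⁻¹(0.81) = 0.878. For medium effect (d = 0.56): n per group = 2(z_{α/2} + z_β)²/d² = 2(1.645 + 0.878)²/0.56² = 40.6 → 41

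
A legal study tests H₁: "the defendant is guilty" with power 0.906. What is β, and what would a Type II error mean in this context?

β = 1 - power = 1 - 0.906 = 0.094. A Type II error is failing to reject H₀ when H₀ is false (false negative) — here, failing to conclude that the defendant is guilty when in fact it is true. Consequence: acquitting a guilty person.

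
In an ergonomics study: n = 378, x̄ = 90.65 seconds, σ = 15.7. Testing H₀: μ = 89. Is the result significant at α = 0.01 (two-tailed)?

z = (90.65 - 89)/(15.7/√378) = 2.043. Since |z| ≤ 2.576, not significant at α = 0.01.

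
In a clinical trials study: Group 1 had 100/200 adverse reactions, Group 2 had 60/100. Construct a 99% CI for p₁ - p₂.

p̂₁ = 0.5, p̂₂ = 0.6. Difference = -0.1. CI = (-0.256, 0.056)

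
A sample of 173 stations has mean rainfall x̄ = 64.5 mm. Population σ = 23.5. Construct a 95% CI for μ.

CI = x̄ ± z*(σ/√n) = 64.5 ± 1.96(23.5/√173) = 64.5 ± 3.5 = (61.0, 68.0)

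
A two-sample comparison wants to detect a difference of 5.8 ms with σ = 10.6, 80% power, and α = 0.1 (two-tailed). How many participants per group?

n per group = 2(z_α/2 + z_β)²σ²/d² = 2×(1.645 + 0.84)²×10.6²/5.8² = 41.3 → n = 42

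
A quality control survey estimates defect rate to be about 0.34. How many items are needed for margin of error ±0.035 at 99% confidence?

n = z²p(1-p)/E² = 2.576²×0.34×0.66/0.035² = 1215.6 → n = 1216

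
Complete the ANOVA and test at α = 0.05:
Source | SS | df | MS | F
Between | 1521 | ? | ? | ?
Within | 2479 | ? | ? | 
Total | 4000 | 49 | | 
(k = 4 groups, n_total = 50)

df_between = 3, df_within = 46. MS_between = 507.0, MS_within = 53.89. F = 9.408, F_crit ≈ 2.807. Reject H₀.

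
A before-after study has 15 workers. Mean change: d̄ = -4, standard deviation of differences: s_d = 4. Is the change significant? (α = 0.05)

t = d̄/(s_d/√n) = -4/(4/√15) = -3.873. df = 14, critical t = ±2.145. Reject H₀.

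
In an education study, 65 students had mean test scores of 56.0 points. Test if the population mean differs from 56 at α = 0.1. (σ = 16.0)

z = (x̄ - μ₀)/(σ/√n) = (56.0 - 56)/(16.0/√65) = 0.0. Critical value: ±1.645. Since |0.0| ≤ 1.645, Fail to reject H₀.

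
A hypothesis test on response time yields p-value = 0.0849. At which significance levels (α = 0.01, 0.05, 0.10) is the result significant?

p = 0.0849. Significant at: α = 0.1.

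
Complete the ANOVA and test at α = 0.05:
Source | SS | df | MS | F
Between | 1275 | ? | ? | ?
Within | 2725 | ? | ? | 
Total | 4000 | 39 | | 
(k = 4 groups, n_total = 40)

df_between = 3, df_within = 36. MS_between = 425.0, MS_within = 75.69. F = 5.615, F_crit ≈ 2.866. Reject H₀.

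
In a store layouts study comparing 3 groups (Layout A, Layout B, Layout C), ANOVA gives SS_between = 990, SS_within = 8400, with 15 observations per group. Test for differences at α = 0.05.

df_between = 2, df_within = 42. F = MS_between/MS_within = 495.0/200.0 = 2.475. F_crit ≈ 3.22. Fail to reject H₀.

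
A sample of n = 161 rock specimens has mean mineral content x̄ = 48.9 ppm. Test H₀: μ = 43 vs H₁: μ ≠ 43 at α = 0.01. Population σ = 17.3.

z = (x̄ - μ₀)/(σ/√n) = (48.9 - 43)/(17.3/√161) = 4.327. Critical value: ±2.576. Since |4.327| > 2.576, Reject H₀.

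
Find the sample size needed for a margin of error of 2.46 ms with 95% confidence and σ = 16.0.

n = (z*σ/E)² = (1.96×16.0/2.46)² = 162.5 → n = 163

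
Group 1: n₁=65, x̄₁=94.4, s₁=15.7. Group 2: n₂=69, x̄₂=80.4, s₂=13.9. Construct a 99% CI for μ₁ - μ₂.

Difference = 14.0. SE = √(15.7²/65 + 13.9²/69) = 2.568. CI = (7.39, 20.61)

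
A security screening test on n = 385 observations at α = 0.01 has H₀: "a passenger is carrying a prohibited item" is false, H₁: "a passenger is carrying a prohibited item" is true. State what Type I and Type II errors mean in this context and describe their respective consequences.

Type I (false positive): concluding that a passenger is carrying a prohibited item when it is not — detaining an innocent passenger — delay and inconvenience. Type II (false negative): failing to conclude that a passenger is carrying a prohibited item when it is — letting a prohibited item through — security breach. Which is costlier depends on domain priorities and is a judgement call rather than a statistical fact.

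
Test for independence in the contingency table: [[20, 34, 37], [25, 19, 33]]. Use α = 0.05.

χ² = 3.89. df = 2, critical = 5.991. Fail to reject H₀. No evidence of dependence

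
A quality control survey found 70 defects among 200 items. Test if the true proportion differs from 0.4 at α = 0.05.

p̂ = 0.35, p₀ = 0.4. z = (p̂ - p₀)/√(p₀(1-p₀)/n) = -1.443. Critical: ±1.96. Fail to reject H₀.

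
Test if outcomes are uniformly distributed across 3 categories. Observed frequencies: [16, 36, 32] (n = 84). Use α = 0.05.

Expected = 28 each. χ² = Σ(O-E)²/E = 8.0. df = 2, critical value = 5.991. Reject H₀.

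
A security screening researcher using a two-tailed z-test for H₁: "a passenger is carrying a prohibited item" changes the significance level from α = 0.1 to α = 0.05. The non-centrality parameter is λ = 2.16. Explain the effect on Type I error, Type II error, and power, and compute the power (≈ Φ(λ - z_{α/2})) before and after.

Decreasing α from 0.1 to 0.05:
• Type I error rate decreases (α is the Type I rate by definition).
• Critical value moves from z_{α/2} = 1.645 to 1.96, so power = Φ(λ - z_{α/2}) goes from Φ(2.16 - 1.645) = 0.697 to Φ(2.16 - 1.96) = 0.579.
• Type II error rate β = 1 - power therefore increases (0.303 → 0.421).
Appropriate when false positives are costly — here, detaining an innocent passenger — delay and inconvenience.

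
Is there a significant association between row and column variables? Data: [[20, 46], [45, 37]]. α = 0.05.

χ² = 8.966. df = 1, critical = 3.841. Reject H₀. Variables are dependent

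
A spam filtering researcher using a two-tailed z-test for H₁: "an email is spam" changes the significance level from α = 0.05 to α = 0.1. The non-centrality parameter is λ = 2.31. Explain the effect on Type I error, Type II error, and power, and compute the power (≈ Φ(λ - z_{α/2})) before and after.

Increasing α from 0.05 to 0.1:
• Type I error rate increases (α is the Type I rate by definition).
• Critical value moves from z_{α/2} = 1.96 to 1.645, so power = Φ(λ - z_{α/2}) goes from Φ(2.31 - 1.96) = 0.637 to Φ(2.31 - 1.645) = 0.747.
• Type II error rate β = 1 - power therefore decreases (0.363 → 0.253).
Appropriate when false negatives are costly — here, a spam email lands in the inbox.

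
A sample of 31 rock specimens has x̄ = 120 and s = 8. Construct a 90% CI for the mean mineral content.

CI = x̄ ± t*(s/√n) = 120 ± 1.697(8/√31) = (117.56, 122.44)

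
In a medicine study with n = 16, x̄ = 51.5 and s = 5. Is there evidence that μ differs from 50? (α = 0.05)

t = (x̄ - μ₀)/(s/√n) = (51.5 - 50)/(5/√16) = 1.2. df = 15, critical t = ±2.131. Fail to reject H₀.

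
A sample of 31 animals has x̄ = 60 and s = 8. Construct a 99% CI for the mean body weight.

CI = x̄ ± t*(s/√n) = 60 ± 2.75(8/√31) = (56.05, 63.95)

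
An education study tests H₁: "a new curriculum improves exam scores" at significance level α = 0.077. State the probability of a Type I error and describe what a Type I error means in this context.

P(Type I error) = α = 0.077. A Type I error is rejecting H₀ when H₀ is actually true (false positive) — here, concluding that a new curriculum improves exam scores when in fact this is not the case. Consequence: adopting a curriculum that gives no real benefit — disruption for nothing.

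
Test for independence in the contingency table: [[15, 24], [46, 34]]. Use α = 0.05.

χ² = 3.804. df = 1, critical = 3.841. Fail to reject H₀. No evidence of dependence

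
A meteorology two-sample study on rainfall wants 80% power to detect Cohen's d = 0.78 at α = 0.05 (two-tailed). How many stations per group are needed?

z_{α/2} = 1.96, z_β = Φ⁻¹(0.8) = 0.842. For medium effect (d = 0.78): n per group = 2(z_{α/2} + z_β)²/d² = 2(1.96 + 0.842)²/0.78² = 25.8 → 26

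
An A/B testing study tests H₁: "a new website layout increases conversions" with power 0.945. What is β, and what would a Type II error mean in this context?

β = 1 - power = 1 - 0.945 = 0.055. A Type II error is failing to reject H₀ when H₀ is false (false negative) — here, failing to conclude that a new website layout increases conversions when in fact it is true. Consequence: discarding a layout that would have improved conversions — lost revenue.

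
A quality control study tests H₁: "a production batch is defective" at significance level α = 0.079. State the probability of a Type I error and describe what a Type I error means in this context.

P(Type I error) = α = 0.079. A Type I error is rejecting H₀ when H₀ is actually true (false positive) — here, concluding that a production batch is defective when in fact this is not the case. Consequence: scrapping a good batch — wasted material and cost for no reason.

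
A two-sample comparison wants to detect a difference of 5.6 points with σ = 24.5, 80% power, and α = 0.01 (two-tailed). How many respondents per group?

n per group = 2(z_α/2 + z_β)²σ²/d² = 2×(2.576 + 0.84)²×24.5²/5.6² = 446.7 → n = 447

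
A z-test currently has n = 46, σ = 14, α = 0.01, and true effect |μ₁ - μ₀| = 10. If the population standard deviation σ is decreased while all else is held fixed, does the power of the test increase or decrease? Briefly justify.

Power increases: a smaller σ shrinks the standard error σ/√n, moving the sampling distribution under H₁ further from the critical value.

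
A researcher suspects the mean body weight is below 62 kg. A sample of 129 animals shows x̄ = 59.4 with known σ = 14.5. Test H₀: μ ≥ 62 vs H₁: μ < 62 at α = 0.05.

z = -2.037. Critical value: -1.645. Reject H₀.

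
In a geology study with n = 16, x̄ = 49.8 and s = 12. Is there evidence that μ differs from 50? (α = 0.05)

t = (x̄ - μ₀)/(s/√n) = (49.8 - 50)/(12/√16) = -0.067. df = 15, critical t = ±2.131. Fail to reject H₀.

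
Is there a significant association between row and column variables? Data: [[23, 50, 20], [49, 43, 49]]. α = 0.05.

χ² = 12.796. df = 2, critical = 5.991. Reject H₀. Variables are dependent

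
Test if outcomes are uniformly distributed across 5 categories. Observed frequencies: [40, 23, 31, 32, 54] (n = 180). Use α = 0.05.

Expected = 36 each. χ² = Σ(O-E)²/E = 15.278. df = 4, critical value = 9.488. Reject H₀.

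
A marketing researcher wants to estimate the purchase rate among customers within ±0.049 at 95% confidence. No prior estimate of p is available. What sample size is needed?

Conservative approach: use p = 0.5 (maximizes p(1-p) = 0.25). n = z²(0.25)/E² = 1.96²×0.25/0.049² = 400.0 → n = 400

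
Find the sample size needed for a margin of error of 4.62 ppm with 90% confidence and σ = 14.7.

n = (z*σ/E)² = (1.645×14.7/4.62)² = 27.4 → n = 28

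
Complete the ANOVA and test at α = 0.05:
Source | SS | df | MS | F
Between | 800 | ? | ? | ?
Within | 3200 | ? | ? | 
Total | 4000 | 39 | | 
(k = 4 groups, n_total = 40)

df_between = 3, df_within = 36. MS_between = 266.67, MS_within = 88.89. F = 3.0, F_crit ≈ 2.866. Reject H₀.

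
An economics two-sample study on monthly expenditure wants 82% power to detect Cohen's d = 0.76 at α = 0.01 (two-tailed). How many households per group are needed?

z_{α/2} = 2.576, z_β = Φ⁻¹(0.82) = 0.915. For medium effect (d = 0.76): n per group = 2(z_{α/2} + z_β)²/d² = 2(2.576 + 0.915)²/0.76² = 42.2 → 43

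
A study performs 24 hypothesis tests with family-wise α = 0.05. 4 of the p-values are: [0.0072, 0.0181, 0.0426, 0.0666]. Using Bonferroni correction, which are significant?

Bonferroni α = 0.05/24 = 0.00208. None of the given p-values are significant.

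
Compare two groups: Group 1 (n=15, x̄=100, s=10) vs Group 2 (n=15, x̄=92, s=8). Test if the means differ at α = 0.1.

Pooled sp = 9.06. t = 2.419, df = 28. Critical t = ±1.701. Reject H₀.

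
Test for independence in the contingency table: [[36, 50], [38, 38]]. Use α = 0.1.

χ² = 1.077. df = 1, critical = 2.706. Fail to reject H₀. No evidence of dependence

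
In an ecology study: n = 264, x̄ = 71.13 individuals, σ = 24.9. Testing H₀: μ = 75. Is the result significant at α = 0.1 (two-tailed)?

z = (71.13 - 75)/(24.9/√264) = -2.525. Since |z| > 1.645, significant at α = 0.1.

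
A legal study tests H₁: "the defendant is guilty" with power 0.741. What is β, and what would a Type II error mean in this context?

β = 1 - power = 1 - 0.741 = 0.259. A Type II error is failing to reject H₀ when H₀ is false (false negative) — here, failing to conclude that the defendant is guilty when in fact it is true. Consequence: acquitting a guilty person.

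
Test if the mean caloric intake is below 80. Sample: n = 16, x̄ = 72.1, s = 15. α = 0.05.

t = (72.1 - 80)/(15/√16) = -2.107, df = 15. Critical t = -1.753. Reject H₀.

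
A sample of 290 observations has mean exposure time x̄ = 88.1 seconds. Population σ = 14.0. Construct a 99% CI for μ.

CI = x̄ ± z*(σ/√n) = 88.1 ± 2.576(14.0/√290) = 88.1 ± 2.12 = (85.98, 90.22)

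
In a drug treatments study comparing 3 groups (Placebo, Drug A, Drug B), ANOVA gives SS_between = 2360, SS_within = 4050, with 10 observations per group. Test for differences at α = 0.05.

df_between = 2, df_within = 27. F = MS_between/MS_within = 1180.0/150.0 = 7.867. F_crit ≈ 3.354. Reject H₀. At least one mean differs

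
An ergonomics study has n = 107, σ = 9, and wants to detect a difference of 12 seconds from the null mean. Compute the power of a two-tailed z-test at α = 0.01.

SE = σ/√n = 9/√107 = 0.87. Non-centrality λ = d/SE = 12/0.87 = 13.792. Power ≈ Φ(λ - z_{α/2}) = Φ(13.792 - 2.576) = Φ(11.216) = 1.0.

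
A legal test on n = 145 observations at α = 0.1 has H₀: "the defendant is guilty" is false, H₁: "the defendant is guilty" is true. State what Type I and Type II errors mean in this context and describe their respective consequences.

Type I (false positive): concluding that the defendant is guilty when it is not — convicting an innocent person. Type II (false negative): failing to conclude that the defendant is guilty when it is — acquitting a guilty person. Which is costlier depends on domain priorities and is a judgement call rather than a statistical fact.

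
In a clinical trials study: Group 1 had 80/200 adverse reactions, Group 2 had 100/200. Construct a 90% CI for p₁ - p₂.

p̂₁ = 0.4, p̂₂ = 0.5. Difference = -0.1. CI = (-0.181, -0.019)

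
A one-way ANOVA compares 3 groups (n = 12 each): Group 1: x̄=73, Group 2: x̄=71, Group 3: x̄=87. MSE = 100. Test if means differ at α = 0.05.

Grand mean = 77.0. SS_between = 1824.0, MS_between = 912.0. F = 9.12, F_crit ≈ 3.285. Reject H₀.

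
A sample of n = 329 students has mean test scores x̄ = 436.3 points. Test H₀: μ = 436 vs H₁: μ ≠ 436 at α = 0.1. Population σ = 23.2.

z = (x̄ - μ₀)/(σ/√n) = (436.3 - 436)/(23.2/√329) = 0.235. Critical value: ±1.645. Since |0.235| ≤ 1.645, Fail to reject H₀.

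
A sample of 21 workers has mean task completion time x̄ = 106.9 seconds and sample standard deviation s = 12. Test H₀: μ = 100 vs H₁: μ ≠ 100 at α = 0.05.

t = (x̄ - μ₀)/(s/√n) = (106.9 - 100)/(12/√21) = 2.635. df = 20, critical t = ±2.086. Reject H₀.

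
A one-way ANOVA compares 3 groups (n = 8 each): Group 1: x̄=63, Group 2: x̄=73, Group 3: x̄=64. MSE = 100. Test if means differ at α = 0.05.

Grand mean = 66.67. SS_between = 485.33, MS_between = 242.67. F = 2.427, F_crit ≈ 3.467. Fail to reject H₀.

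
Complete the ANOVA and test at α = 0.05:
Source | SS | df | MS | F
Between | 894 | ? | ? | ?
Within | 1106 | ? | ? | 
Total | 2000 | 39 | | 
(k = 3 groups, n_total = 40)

df_between = 2, df_within = 37. MS_between = 447.0, MS_within = 29.89. F = 14.954, F_crit ≈ 3.252. Reject H₀.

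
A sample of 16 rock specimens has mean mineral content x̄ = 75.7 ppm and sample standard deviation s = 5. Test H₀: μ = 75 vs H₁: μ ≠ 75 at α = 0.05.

t = (x̄ - μ₀)/(s/√n) = (75.7 - 75)/(5/√16) = 0.56. df = 15, critical t = ±2.131. Fail to reject H₀.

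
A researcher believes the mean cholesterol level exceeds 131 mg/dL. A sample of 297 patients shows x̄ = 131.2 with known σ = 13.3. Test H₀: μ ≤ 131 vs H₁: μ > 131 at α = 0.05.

z = 0.259. Critical value: 1.645. Fail to reject H₀.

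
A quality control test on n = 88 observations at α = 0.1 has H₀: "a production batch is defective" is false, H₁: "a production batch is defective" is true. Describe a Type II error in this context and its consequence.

Type II error: failing to reject H₀ when it is false — concluding that a production batch is defective is not supported when in fact it is. Consequence: shipping a defective batch — faulty products reach customers.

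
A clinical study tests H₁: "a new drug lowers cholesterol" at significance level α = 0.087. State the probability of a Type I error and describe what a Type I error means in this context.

P(Type I error) = α = 0.087. A Type I error is rejecting H₀ when H₀ is actually true (false positive) — here, concluding that a new drug lowers cholesterol when in fact this is not the case. Consequence: approving an ineffective drug — patients take a useless medication and may skip effective alternatives.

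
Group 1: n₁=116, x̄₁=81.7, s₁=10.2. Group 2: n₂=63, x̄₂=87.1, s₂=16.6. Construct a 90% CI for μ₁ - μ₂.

Difference = -5.4. SE = √(10.2²/116 + 16.6²/63) = 2.296. CI = (-9.18, -1.62)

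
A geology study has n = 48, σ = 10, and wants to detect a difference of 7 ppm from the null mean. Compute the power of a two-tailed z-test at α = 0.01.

SE = σ/√n = 10/√48 = 1.443. Non-centrality λ = d/SE = 7/1.443 = 4.85. Power ≈ Φ(λ - z_{α/2}) = Φ(4.85 - 2.576) = Φ(2.274) = 0.989.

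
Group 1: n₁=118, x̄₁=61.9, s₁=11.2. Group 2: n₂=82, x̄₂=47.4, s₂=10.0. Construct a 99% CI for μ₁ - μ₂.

Difference = 14.5. SE = √(11.2²/118 + 10.0²/82) = 1.511. CI = (10.61, 18.39)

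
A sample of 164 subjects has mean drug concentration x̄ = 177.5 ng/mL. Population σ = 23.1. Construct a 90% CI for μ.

CI = x̄ ± z*(σ/√n) = 177.5 ± 1.645(23.1/√164) = 177.5 ± 2.97 = (174.53, 180.47)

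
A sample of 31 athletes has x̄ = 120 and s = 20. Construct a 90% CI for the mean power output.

CI = x̄ ± t*(s/√n) = 120 ± 1.697(20/√31) = (113.9, 126.1)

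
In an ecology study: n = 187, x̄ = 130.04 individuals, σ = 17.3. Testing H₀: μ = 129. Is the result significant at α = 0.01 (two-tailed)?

z = (130.04 - 129)/(17.3/√187) = 0.822. Since |z| ≤ 2.576, not significant at α = 0.01.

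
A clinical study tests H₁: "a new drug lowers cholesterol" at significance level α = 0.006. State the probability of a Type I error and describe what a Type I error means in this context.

P(Type I error) = α = 0.006. A Type I error is rejecting H₀ when H₀ is actually true (false positive) — here, concluding that a new drug lowers cholesterol when in fact this is not the case. Consequence: approving an ineffective drug — patients take a useless medication and may skip effective alternatives.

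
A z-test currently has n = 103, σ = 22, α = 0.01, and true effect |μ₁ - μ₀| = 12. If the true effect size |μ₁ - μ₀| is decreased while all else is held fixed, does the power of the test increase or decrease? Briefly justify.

Power decreases: a smaller true effect decreases the non-centrality λ = |μ₁ - μ₀|/(σ/√n).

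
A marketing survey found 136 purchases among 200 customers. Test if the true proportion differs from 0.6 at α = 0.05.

p̂ = 0.68, p₀ = 0.6. z = (p̂ - p₀)/√(p₀(1-p₀)/n) = 2.309. Critical: ±1.96. Reject H₀.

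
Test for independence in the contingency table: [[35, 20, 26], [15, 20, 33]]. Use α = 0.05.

χ² = 7.755. df = 2, critical = 5.991. Reject H₀. Variables are dependent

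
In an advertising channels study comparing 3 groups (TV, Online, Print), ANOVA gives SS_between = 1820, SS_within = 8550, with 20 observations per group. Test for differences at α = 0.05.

df_between = 2, df_within = 57. F = MS_between/MS_within = 910.0/150.0 = 6.067. F_crit ≈ 3.159. Reject H₀. At least one mean differs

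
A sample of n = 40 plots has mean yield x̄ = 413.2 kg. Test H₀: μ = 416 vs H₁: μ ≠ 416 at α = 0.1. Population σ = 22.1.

z = (x̄ - μ₀)/(σ/√n) = (413.2 - 416)/(22.1/√40) = -0.801. Critical value: ±1.645. Since |-0.801| ≤ 1.645, Fail to reject H₀.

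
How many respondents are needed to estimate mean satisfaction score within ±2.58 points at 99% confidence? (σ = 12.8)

n = (z*σ/E)² = (2.576×12.8/2.58)² = 163.3 → n = 164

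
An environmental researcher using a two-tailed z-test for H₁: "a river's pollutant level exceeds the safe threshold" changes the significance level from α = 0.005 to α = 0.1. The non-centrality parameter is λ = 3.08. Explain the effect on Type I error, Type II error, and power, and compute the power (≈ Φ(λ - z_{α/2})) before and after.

Increasing α from 0.005 to 0.1:
• Type I error rate increases (α is the Type I rate by definition).
• Critical value moves from z_{α/2} = 2.807 to 1.645, so power = Φ(λ - z_{α/2}) goes from Φ(3.08 - 2.807) = 0.608 to Φ(3.08 - 1.645) = 0.924.
• Type II error rate β = 1 - power therefore decreases (0.392 → 0.076).
Appropriate when false negatives are costly — here, allowing unsafe pollution to continue.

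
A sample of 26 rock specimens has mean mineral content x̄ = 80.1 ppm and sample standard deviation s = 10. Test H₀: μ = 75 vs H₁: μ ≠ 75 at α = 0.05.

t = (x̄ - μ₀)/(s/√n) = (80.1 - 75)/(10/√26) = 2.6. df = 25, critical t = ±2.06. Reject H₀.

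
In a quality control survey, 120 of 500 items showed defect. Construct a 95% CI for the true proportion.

p̂ = 0.24. CI = p̂ ± z*√(p̂(1-p̂)/n) = (0.203, 0.277)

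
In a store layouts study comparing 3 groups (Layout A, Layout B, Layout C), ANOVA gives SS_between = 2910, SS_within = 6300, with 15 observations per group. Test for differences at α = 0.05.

df_between = 2, df_within = 42. F = MS_between/MS_within = 1455.0/150.0 = 9.7. F_crit ≈ 3.22. Reject H₀. At least one mean differs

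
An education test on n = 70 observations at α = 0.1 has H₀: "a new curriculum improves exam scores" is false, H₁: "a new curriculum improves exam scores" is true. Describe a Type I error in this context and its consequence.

Type I error: rejecting H₀ when it is true — concluding that a new curriculum improves exam scores when in fact it is not. Consequence: adopting a curriculum that gives no real benefit — disruption for nothing.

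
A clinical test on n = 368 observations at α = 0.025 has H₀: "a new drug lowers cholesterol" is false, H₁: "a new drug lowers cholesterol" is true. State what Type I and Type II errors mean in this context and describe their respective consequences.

Type I (false positive): concluding that a new drug lowers cholesterol when it is not — approving an ineffective drug — patients take a useless medication and may skip effective alternatives. Type II (false negative): failing to conclude that a new drug lowers cholesterol when it is — shelving an effective drug — patients miss out on a treatment that would have helped. Which is costlier depends on domain priorities and is a judgement call rather than a statistical fact.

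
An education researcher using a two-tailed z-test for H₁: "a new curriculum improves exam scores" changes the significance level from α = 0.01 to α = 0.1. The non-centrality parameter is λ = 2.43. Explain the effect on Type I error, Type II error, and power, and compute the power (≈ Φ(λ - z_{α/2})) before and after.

Increasing α from 0.01 to 0.1:
• Type I error rate increases (α is the Type I rate by definition).
• Critical value moves from z_{α/2} = 2.576 to 1.645, so power = Φ(λ - z_{α/2}) goes from Φ(2.43 - 2.576) = 0.442 to Φ(2.43 - 1.645) = 0.784.
• Type II error rate β = 1 - power therefore decreases (0.558 → 0.216).
Appropriate when false negatives are costly — here, keeping the old curriculum when the new one would have helped students.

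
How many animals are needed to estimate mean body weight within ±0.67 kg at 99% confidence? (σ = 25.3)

n = (z*σ/E)² = (2.576×25.3/0.67)² = 9462.005 → n = 9463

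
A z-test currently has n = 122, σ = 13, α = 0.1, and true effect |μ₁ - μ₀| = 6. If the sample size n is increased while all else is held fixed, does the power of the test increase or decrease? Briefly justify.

Power increases: a larger n shrinks the standard error σ/√n, moving the sampling distribution under H₁ further from the critical value.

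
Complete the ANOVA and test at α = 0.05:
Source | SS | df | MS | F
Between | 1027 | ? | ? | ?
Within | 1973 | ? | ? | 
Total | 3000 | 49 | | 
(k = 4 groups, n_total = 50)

df_between = 3, df_within = 46. MS_between = 342.33, MS_within = 42.89. F = 7.981, F_crit ≈ 2.807. Reject H₀.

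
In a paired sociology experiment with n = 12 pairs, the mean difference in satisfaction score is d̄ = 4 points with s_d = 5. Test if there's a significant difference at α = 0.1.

t = d̄/(s_d/√n) = 4/(5/√12) = 2.771. df = 11, critical t = ±1.796. Reject H₀.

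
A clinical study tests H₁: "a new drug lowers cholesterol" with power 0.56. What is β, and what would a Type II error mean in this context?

β = 1 - power = 1 - 0.56 = 0.44. A Type II error is failing to reject H₀ when H₀ is false (false negative) — here, failing to conclude that a new drug lowers cholesterol when in fact it is true. Consequence: shelving an effective drug — patients miss out on a treatment that would have helped.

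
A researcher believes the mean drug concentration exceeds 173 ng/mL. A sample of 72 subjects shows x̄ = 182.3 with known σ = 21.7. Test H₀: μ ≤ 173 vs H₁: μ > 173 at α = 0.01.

z = 3.637. Critical value: 2.33. Reject H₀.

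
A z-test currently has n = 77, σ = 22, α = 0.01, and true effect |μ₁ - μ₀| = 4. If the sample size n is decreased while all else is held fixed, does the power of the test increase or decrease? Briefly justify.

Power decreases: a smaller n inflates the standard error σ/√n, pulling the sampling distribution under H₁ back toward the critical value.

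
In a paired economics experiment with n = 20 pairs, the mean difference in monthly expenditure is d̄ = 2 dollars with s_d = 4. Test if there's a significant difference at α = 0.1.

t = d̄/(s_d/√n) = 2/(4/√20) = 2.236. df = 19, critical t = ±1.729. Reject H₀.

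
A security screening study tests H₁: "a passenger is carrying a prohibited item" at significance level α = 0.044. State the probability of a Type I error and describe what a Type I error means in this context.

P(Type I error) = α = 0.044. A Type I error is rejecting H₀ when H₀ is actually true (false positive) — here, concluding that a passenger is carrying a prohibited item when in fact this is not the case. Consequence: detaining an innocent passenger — delay and inconvenience.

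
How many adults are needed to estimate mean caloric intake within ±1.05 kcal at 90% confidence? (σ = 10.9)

n = (z*σ/E)² = (1.645×10.9/1.05)² = 291.6 → n = 292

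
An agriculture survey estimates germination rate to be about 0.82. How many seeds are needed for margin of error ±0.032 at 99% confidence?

n = z²p(1-p)/E² = 2.576²×0.82×0.18/0.032² = 956.5 → n = 957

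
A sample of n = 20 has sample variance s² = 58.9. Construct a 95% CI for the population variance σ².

df = 19. χ²_{0.025} = 32.852, χ²_{0.975} = 8.907. CI for σ² = ((n-1)s²/χ²_{α/2}, (n-1)s²/χ²_{1-α/2}) = (19·58.9/32.852, 19·58.9/8.907) = (34.06, 125.64)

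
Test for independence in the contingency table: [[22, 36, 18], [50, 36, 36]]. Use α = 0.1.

χ² = 6.556. df = 2, critical = 4.605. Reject H₀. Variables are dependent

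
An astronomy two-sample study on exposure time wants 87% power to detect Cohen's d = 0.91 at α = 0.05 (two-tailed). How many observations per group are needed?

z_{α/2} = 1.96, z_β = Φ⁻¹(0.87) = 1.126. For large effect (d = 0.91): n per group = 2(z_{α/2} + z_β)²/d² = 2(1.96 + 1.126)²/0.91² = 23.001 → 24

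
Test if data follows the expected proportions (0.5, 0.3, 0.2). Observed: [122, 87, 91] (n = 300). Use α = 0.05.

Expected: [150.0, 90.0, 60.0]. χ² = 21.343. df = 2, critical = 5.991. Reject H₀.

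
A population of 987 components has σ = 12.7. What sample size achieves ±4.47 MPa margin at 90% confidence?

Without FPC: n₀ = (1.645×12.7/4.47)² = 21.844. With FPC: n = n₀N/(n₀+N-1) = 21.4 → n = 22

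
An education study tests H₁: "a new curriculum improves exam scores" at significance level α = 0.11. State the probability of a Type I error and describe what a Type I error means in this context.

P(Type I error) = α = 0.11. A Type I error is rejecting H₀ when H₀ is actually true (false positive) — here, concluding that a new curriculum improves exam scores when in fact this is not the case. Consequence: adopting a curriculum that gives no real benefit — disruption for nothing.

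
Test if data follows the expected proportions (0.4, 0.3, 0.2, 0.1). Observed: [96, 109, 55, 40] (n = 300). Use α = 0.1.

Expected: [120.0, 90.0, 60.0, 30.0]. χ² = 12.561. df = 3, critical = 6.251. Reject H₀.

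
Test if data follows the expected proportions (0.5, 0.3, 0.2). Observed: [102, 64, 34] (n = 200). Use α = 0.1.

Expected: [100.0, 60.0, 40.0]. χ² = 1.207. df = 2, critical = 4.605. Fail to reject H₀.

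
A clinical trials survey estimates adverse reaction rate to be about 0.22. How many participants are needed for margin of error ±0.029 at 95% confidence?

n = z²p(1-p)/E² = 1.96²×0.22×0.78/0.029² = 783.9 → n = 784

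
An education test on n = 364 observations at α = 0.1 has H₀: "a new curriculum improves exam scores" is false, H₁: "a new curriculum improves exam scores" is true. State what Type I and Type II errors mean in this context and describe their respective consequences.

Type I (false positive): concluding that a new curriculum improves exam scores when it is not — adopting a curriculum that gives no real benefit — disruption for nothing. Type II (false negative): failing to conclude that a new curriculum improves exam scores when it is — keeping the old curriculum when the new one would have helped students. Which is costlier depends on domain priorities and is a judgement call rather than a statistical fact.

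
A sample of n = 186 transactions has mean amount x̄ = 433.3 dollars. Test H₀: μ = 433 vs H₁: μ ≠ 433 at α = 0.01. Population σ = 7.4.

z = (x̄ - μ₀)/(σ/√n) = (433.3 - 433)/(7.4/√186) = 0.553. Critical value: ±2.576. Since |0.553| ≤ 2.576, Fail to reject H₀.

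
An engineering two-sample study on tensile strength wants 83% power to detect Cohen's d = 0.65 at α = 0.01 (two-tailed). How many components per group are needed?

z_{α/2} = 2.576, z_β = Φ⁻¹(0.83) = 0.954. For medium effect (d = 0.65): n per group = 2(z_{α/2} + z_β)²/d² = 2(2.576 + 0.954)²/0.65² = 59.0 → 59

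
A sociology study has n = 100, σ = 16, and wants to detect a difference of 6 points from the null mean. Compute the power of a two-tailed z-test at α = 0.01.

SE = σ/√n = 16/√100 = 1.6. Non-centrality λ = d/SE = 6/1.6 = 3.75. Power ≈ Φ(λ - z_{α/2}) = Φ(3.75 - 2.576) = Φ(1.174) = 0.88.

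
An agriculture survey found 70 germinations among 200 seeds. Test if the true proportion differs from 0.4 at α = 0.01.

p̂ = 0.35, p₀ = 0.4. z = (p̂ - p₀)/√(p₀(1-p₀)/n) = -1.443. Critical: ±2.576. Fail to reject H₀.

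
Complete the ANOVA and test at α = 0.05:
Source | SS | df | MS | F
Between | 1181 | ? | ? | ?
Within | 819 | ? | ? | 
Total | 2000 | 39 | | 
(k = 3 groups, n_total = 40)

df_between = 2, df_within = 37. MS_between = 590.5, MS_within = 22.14. F = 26.677, F_crit ≈ 3.252. Reject H₀.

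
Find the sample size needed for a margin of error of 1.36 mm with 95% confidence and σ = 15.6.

n = (z*σ/E)² = (1.96×15.6/1.36)² = 505.5 → n = 506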